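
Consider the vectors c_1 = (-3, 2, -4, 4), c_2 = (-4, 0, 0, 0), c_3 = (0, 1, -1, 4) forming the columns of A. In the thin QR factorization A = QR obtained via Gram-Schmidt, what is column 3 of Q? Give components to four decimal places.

c_1 = (-3, 2, -4, 4); ‖c_1‖ = 6.7082, so q_1 = (-0.4472, 0.2981, -0.5963, 0.5963).
q_1·c_2 = (-0.4472)·(-4) + 0.2981·0 + (-0.5963)·0 + 0.5963·0 = 1.7889.
u_2 = c_2 − 1.7889·q_1 = (-3.2000, -0.5333, 1.0667, -1.0667).
‖u_2‖ = 3.5777, so q_2 = (-0.8944, -0.1491, 0.2981, -0.2981).
q_1·c_3 = (-0.4472)·0 + 0.2981·1 + (-0.5963)·(-1) + 0.5963·4 = 3.2796; q_2·c_3 = (-0.8944)·0 + (-0.1491)·1 + 0.2981·(-1) + (-0.2981)·4 = -1.6398.
u_3 = c_3 − 3.2796·q_1 + 1.6398·q_2 = (0.0000, -0.2222, 1.4444, 1.5556).
‖u_3‖ = 2.1344, so q_3 = (0.0000, -0.1041, 0.6768, 0.7288).

q_3 = (0.0000, -0.1041, 0.6768, 0.7288)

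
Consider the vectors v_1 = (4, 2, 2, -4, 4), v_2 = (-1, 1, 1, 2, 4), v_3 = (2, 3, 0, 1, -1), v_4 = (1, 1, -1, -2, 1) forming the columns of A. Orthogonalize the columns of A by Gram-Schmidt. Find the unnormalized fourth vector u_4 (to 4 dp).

u_4 = (-0.3797, 0.5346, -1.4640, -0.4713, 0.3731)

v_1 = (4, 2, 2, -4, 4); ‖v_1‖ = 7.4833, so q_1 = (0.5345, 0.2673, 0.2673, -0.5345, 0.5345).
q_1·v_2 = 0.5345·(-1) + 0.2673·1 + 0.2673·1 + (-0.5345)·2 + 0.5345·4 = 1.0690.
u_2 = v_2 − 1.0690·q_1 = (-1.5714, 0.7143, 0.7143, 2.5714, 3.4286).
‖u_2‖ = 4.6752, so q_2 = (-0.3361, 0.1528, 0.1528, 0.5500, 0.7334).
q_1·v_3 = 0.5345·2 + 0.2673·3 + 0.2673·0 + (-0.5345)·1 + 0.5345·(-1) = 0.8018; q_2·v_3 = (-0.3361)·2 + 0.1528·3 + 0.1528·0 + 0.5500·1 + 0.7334·(-1) = -0.3972.
u_3 = v_3 − 0.8018·q_1 + 0.3972·q_2 = (1.4379, 2.8464, -0.1536, 1.6471, -1.1373).
‖u_3‖ = 3.7682, so q_3 = (0.3816, 0.7554, -0.0408, 0.4371, -0.3018).
q_1·v_4 = 0.5345·1 + 0.2673·1 + 0.2673·(-1) + (-0.5345)·(-2) + 0.5345·1 = 2.1381; q_2·v_4 = (-0.3361)·1 + 0.1528·1 + 0.1528·(-1) + 0.5500·(-2) + 0.7334·1 = -0.7028; q_3·v_4 = 0.3816·1 + 0.7554·1 + (-0.0408)·(-1) + 0.4371·(-2) + (-0.3018)·1 = 0.0017.
u_4 = v_4 − 2.1381·q_1 + 0.7028·q_2 − 0.0017·q_3 = (-0.3797, 0.5346, -1.4640, -0.4713, 0.3731).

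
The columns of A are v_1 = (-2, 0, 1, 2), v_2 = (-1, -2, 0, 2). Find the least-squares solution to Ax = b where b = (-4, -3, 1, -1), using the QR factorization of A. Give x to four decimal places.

x = (0.3333, 0.6667)

e_1 = v_1/‖v_1‖ = (-2, 0, 1, 2)/3.0000 = (-0.6667, 0.0000, 0.3333, 0.6667).
r_{12} = e_1·v_2 = 2.0000.
u_2 = v_2 − 2.0000·e_1 = (0.3333, -2.0000, -0.6667, 0.6667).
‖u_2‖ = 2.2361, so e_2 = (0.1491, -0.8944, -0.2981, 0.2981).
Qᵀb = (2.3333, 1.4907).
Back-substitute: x_2 = 1.4907/2.2361 = 0.6667.
x_1 = (2.3333 − 2.0000·0.6667)/3.0000 = 0.3333.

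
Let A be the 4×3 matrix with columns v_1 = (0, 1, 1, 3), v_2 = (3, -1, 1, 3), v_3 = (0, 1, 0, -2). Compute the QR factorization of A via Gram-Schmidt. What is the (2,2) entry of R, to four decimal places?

v_1 = (0, 1, 1, 3); ‖v_1‖ = 3.3166, so q_1 = (0.0000, 0.3015, 0.3015, 0.9045).
q_1·v_2 = 0.0000·3 + 0.3015·(-1) + 0.3015·1 + 0.9045·3 = 2.7136.
u_2 = v_2 − 2.7136·q_1 = (3.0000, -1.8182, 0.1818, 0.5455).
r_{22} = ‖u_2‖ = 3.5548.

r_{22} = 3.5548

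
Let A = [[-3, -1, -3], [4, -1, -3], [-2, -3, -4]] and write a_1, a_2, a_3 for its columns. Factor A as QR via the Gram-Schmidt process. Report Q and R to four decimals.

Q = [[-0.5571, -0.1516, -0.8165], [0.7428, -0.5307, -0.4082], [-0.3714, -0.8339, 0.4082]], R = [[5.3852, 0.9285, 0.9285], [0.0000, 3.1840, 5.3825], [0.0000, 0.0000, 2.0412]]

a_1 = (-3, 4, -2); ‖a_1‖ = 5.3852, so q_1 = (-0.5571, 0.7428, -0.3714).
q_1·a_2 = (-0.5571)·(-1) + 0.7428·(-1) + (-0.3714)·(-3) = 0.9285.
u_2 = a_2 − 0.9285·q_1 = (-0.4828, -1.6897, -2.6552).
‖u_2‖ = 3.1840, so q_2 = (-0.1516, -0.5307, -0.8339).
q_1·a_3 = (-0.5571)·(-3) + 0.7428·(-3) + (-0.3714)·(-4) = 0.9285; q_2·a_3 = (-0.1516)·(-3) + (-0.5307)·(-3) + (-0.8339)·(-4) = 5.3825.
u_3 = a_3 − 0.9285·q_1 − 5.3825·q_2 = (-1.6667, -0.8333, 0.8333).
‖u_3‖ = 2.0412, so q_3 = (-0.8165, -0.4082, 0.4082).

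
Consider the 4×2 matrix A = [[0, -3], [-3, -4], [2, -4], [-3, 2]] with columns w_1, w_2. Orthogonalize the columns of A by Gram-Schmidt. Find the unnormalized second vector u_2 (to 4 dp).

q_1 = w_1/‖w_1‖ = (0, -3, 2, -3)/4.6904 = (0.0000, -0.6396, 0.4264, -0.6396).
r_{12} = q_1·w_2 = -0.4264.
u_2 = w_2 + 0.4264·q_1 = (-3.0000, -4.2727, -3.8182, 1.7273).

u_2 = (-3.0000, -4.2727, -3.8182, 1.7273)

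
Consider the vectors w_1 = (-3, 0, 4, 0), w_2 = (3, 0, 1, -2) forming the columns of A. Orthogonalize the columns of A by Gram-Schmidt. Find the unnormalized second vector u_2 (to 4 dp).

u_2 = (2.4000, 0.0000, 1.8000, -2.0000)

w_1 = (-3, 0, 4, 0); ‖w_1‖ = 5.0000, so e_1 = (-0.6000, 0.0000, 0.8000, 0.0000).
e_1·w_2 = (-0.6000)·3 + 0.0000·0 + 0.8000·1 + 0.0000·(-2) = -1.0000.
u_2 = w_2 + 1.0000·e_1 = (2.4000, 0.0000, 1.8000, -2.0000).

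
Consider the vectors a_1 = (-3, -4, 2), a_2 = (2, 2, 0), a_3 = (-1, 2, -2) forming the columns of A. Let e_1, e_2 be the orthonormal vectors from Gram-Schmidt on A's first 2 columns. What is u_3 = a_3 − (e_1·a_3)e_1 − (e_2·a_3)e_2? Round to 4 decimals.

u_3 = (-0.8889, 0.8889, 0.4444)

a_1 = (-3, -4, 2); ‖a_1‖ = 5.3852, so e_1 = (-0.5571, -0.7428, 0.3714).
e_1·a_2 = (-0.5571)·2 + (-0.7428)·2 + 0.3714·0 = -2.5997.
u_2 = a_2 + 2.5997·e_1 = (0.5517, 0.0690, 0.9655).
‖u_2‖ = 1.1142, so e_2 = (0.4952, 0.0619, 0.8666).
e_1·a_3 = (-0.5571)·(-1) + (-0.7428)·2 + 0.3714·(-2) = -1.6713; e_2·a_3 = 0.4952·(-1) + 0.0619·2 + 0.8666·(-2) = -2.1045.
u_3 = a_3 + 1.6713·e_1 + 2.1045·e_2 = (-0.8889, 0.8889, 0.4444).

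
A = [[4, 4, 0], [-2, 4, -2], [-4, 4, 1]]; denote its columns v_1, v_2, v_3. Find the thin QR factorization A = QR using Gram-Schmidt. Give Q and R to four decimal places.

e_1 = v_1/‖v_1‖ = (4, -2, -4)/6.0000 = (0.6667, -0.3333, -0.6667).
r_{12} = e_1·v_2 = -1.3333.
u_2 = v_2 + 1.3333·e_1 = (4.8889, 3.5556, 3.1111).
‖u_2‖ = 6.7987, so e_2 = (0.7191, 0.5230, 0.4576).
r_{13} = e_1·v_3 = 0.0000; r_{23} = e_2·v_3 = -0.5883.
u_3 = v_3 + 0.0000·e_1 + 0.5883·e_2 = (0.4231, -1.6923, 1.2692).
‖u_3‖ = 2.1573, so e_3 = (0.1961, -0.7845, 0.5883).

Q = [[0.6667, 0.7191, 0.1961], [-0.3333, 0.5230, -0.7845], [-0.6667, 0.4576, 0.5883]], R = [[6.0000, -1.3333, 0.0000], [0.0000, 6.7987, -0.5883], [0.0000, 0.0000, 2.1573]]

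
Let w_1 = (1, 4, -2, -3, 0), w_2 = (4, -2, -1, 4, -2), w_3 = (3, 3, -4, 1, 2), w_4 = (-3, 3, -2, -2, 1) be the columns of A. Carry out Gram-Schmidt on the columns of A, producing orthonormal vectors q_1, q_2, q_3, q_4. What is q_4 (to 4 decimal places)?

q_4 = (-0.6187, 0.1206, -0.5325, 0.3096, -0.4726)

w_1 = (1, 4, -2, -3, 0); ‖w_1‖ = 5.4772, so q_1 = (0.1826, 0.7303, -0.3651, -0.5477, 0.0000).
q_1·w_2 = 0.1826·4 + 0.7303·(-2) + (-0.3651)·(-1) + (-0.5477)·4 + 0.0000·(-2) = -2.5560.
u_2 = w_2 + 2.5560·q_1 = (4.4667, -0.1333, -1.9333, 2.6000, -2.0000).
‖u_2‖ = 5.8708, so q_2 = (0.7608, -0.0227, -0.3293, 0.4429, -0.3407).
q_1·w_3 = 0.1826·3 + 0.7303·3 + (-0.3651)·(-4) + (-0.5477)·1 + 0.0000·2 = 3.6515; q_2·w_3 = 0.7608·3 + (-0.0227)·3 + (-0.3293)·(-4) + 0.4429·1 + (-0.3407)·2 = 3.2931.
u_3 = w_3 − 3.6515·q_1 − 3.2931·q_2 = (-0.1721, 0.4081, -1.5822, 1.5416, 3.1219).
‖u_3‖ = 3.8499, so q_3 = (-0.0447, 0.1060, -0.4110, 0.4004, 0.8109).
q_1·w_4 = 0.1826·(-3) + 0.7303·3 + (-0.3651)·(-2) + (-0.5477)·(-2) + 0.0000·1 = 3.4689; q_2·w_4 = 0.7608·(-3) + (-0.0227)·3 + (-0.3293)·(-2) + 0.4429·(-2) + (-0.3407)·1 = -2.9184; q_3·w_4 = (-0.0447)·(-3) + 0.1060·3 + (-0.4110)·(-2) + 0.4004·(-2) + 0.8109·1 = 1.2842.
u_4 = w_4 − 3.4689·q_1 + 2.9184·q_2 − 1.2842·q_3 = (-1.3555, 0.2643, -1.1666, 0.6783, -1.0355).
‖u_4‖ = 2.1910, so q_4 = (-0.6187, 0.1206, -0.5325, 0.3096, -0.4726).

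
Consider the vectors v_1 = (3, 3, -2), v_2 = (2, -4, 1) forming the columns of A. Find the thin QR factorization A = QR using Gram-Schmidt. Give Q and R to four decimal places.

Q = [[0.6396, 0.7267], [0.6396, -0.6840], [-0.4264, 0.0641]], R = [[4.6904, -1.7056], [0.0000, 4.2533]]

v_1 = (3, 3, -2); ‖v_1‖ = 4.6904, so e_1 = (0.6396, 0.6396, -0.4264).
e_1·v_2 = 0.6396·2 + 0.6396·(-4) + (-0.4264)·1 = -1.7056.
u_2 = v_2 + 1.7056·e_1 = (3.0909, -2.9091, 0.2727).
‖u_2‖ = 4.2533, so e_2 = (0.7267, -0.6840, 0.0641).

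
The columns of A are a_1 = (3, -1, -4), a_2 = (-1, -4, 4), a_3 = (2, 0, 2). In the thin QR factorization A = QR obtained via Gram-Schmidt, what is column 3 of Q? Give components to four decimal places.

e_3 = (0.7949, 0.3180, 0.5167)

a_1 = (3, -1, -4); ‖a_1‖ = 5.0990, so e_1 = (0.5883, -0.1961, -0.7845).
e_1·a_2 = 0.5883·(-1) + (-0.1961)·(-4) + (-0.7845)·4 = -2.9417.
u_2 = a_2 + 2.9417·e_1 = (0.7308, -4.5769, 1.6923).
‖u_2‖ = 4.9342, so e_2 = (0.1481, -0.9276, 0.3430).
e_1·a_3 = 0.5883·2 + (-0.1961)·0 + (-0.7845)·2 = -0.3922; e_2·a_3 = 0.1481·2 + (-0.9276)·0 + 0.3430·2 = 0.9822.
u_3 = a_3 + 0.3922·e_1 − 0.9822·e_2 = (2.0853, 0.8341, 1.3555).
‖u_3‖ = 2.6233, so e_3 = (0.7949, 0.3180, 0.5167).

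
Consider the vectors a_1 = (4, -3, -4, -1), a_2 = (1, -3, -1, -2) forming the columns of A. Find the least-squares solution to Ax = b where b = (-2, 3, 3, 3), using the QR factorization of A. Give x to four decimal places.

a_1 = (4, -3, -4, -1); ‖a_1‖ = 6.4807, so e_1 = (0.6172, -0.4629, -0.6172, -0.1543).
e_1·a_2 = 0.6172·1 + (-0.4629)·(-3) + (-0.6172)·(-1) + (-0.1543)·(-2) = 2.9318.
u_2 = a_2 − 2.9318·e_1 = (-0.8095, -1.6429, 0.8095, -1.5476).
‖u_2‖ = 2.5308, so e_2 = (-0.3199, -0.6492, 0.3199, -0.6115).
Qᵀb = (-4.9377, -2.1827).
Back-substitute: x_2 = -2.1827/2.5308 = -0.8625.
x_1 = (-4.9377 − 2.9318·(-0.8625))/6.4807 = -0.3717.

x = (-0.3717, -0.8625)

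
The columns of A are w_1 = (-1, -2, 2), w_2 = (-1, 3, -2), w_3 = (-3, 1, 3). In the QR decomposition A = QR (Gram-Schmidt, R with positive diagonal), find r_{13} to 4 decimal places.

w_1 = (-1, -2, 2); ‖w_1‖ = 3.0000, so q_1 = (-0.3333, -0.6667, 0.6667).
r_{13} = q_1·w_3 = 2.3333.

r_{13} = 2.3333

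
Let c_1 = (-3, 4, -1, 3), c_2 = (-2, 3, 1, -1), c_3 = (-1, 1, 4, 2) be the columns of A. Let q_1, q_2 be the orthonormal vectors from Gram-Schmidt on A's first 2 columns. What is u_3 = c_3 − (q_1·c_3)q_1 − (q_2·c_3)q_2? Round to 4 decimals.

c_1 = (-3, 4, -1, 3); ‖c_1‖ = 5.9161, so q_1 = (-0.5071, 0.6761, -0.1690, 0.5071).
q_1·c_2 = (-0.5071)·(-2) + 0.6761·3 + (-0.1690)·1 + 0.5071·(-1) = 2.3664.
u_2 = c_2 − 2.3664·q_1 = (-0.8000, 1.4000, 1.4000, -2.2000).
‖u_2‖ = 3.0659, so q_2 = (-0.2609, 0.4566, 0.4566, -0.7176).
q_1·c_3 = (-0.5071)·(-1) + 0.6761·1 + (-0.1690)·4 + 0.5071·2 = 1.5213; q_2·c_3 = (-0.2609)·(-1) + 0.4566·1 + 0.4566·4 + (-0.7176)·2 = 1.1090.
u_3 = c_3 − 1.5213·q_1 − 1.1090·q_2 = (0.0608, -0.5350, 3.7508, 2.0243).

u_3 = (0.0608, -0.5350, 3.7508, 2.0243)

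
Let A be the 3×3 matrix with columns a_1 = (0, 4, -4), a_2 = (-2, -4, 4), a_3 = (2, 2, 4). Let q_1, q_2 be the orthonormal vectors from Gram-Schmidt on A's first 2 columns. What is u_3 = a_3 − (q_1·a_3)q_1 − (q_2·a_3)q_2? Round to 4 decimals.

a_1 = (0, 4, -4); ‖a_1‖ = 5.6569, so q_1 = (0.0000, 0.7071, -0.7071).
q_1·a_2 = 0.0000·(-2) + 0.7071·(-4) + (-0.7071)·4 = -5.6569.
u_2 = a_2 + 5.6569·q_1 = (-2.0000, 0.0000, 0.0000).
‖u_2‖ = 2.0000, so q_2 = (-1.0000, 0.0000, 0.0000).
q_1·a_3 = 0.0000·2 + 0.7071·2 + (-0.7071)·4 = -1.4142; q_2·a_3 = (-1.0000)·2 + (0.0000)·2 + 0.0000·4 = -2.0000.
u_3 = a_3 + 1.4142·q_1 + 2.0000·q_2 = (0.0000, 3.0000, 3.0000).

u_3 = (0.0000, 3.0000, 3.0000)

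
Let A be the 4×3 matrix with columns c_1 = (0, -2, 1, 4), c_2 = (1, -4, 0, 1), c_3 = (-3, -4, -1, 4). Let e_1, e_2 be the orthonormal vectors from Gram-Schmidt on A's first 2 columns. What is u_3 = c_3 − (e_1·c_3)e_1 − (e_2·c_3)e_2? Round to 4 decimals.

e_1 = c_1/‖c_1‖ = (0, -2, 1, 4)/4.5826 = (0.0000, -0.4364, 0.2182, 0.8729).
r_{12} = e_1·c_2 = 2.6186.
u_2 = c_2 − 2.6186·e_1 = (1.0000, -2.8571, -0.5714, -1.2857).
‖u_2‖ = 3.3381, so e_2 = (0.2996, -0.8559, -0.1712, -0.3852).
r_{13} = e_1·c_3 = 5.0190; r_{23} = e_2·c_3 = 1.1555.
u_3 = c_3 − 5.0190·e_1 − 1.1555·e_2 = (-3.3462, -0.8205, -1.8974, 0.0641).

u_3 = (-3.3462, -0.8205, -1.8974, 0.0641)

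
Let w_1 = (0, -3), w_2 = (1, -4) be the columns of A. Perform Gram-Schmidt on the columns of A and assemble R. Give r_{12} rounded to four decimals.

w_1 = (0, -3); ‖w_1‖ = 3.0000, so q_1 = (0.0000, -1.0000).
r_{12} = q_1·w_2 = 4.0000.

r_{12} = 4.0000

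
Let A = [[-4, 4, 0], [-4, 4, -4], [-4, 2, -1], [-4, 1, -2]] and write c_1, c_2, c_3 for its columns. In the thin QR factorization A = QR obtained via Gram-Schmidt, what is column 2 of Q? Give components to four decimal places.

q_2 = (0.4811, 0.4811, -0.2887, -0.6736)

c_1 = (-4, -4, -4, -4); ‖c_1‖ = 8.0000, so q_1 = (-0.5000, -0.5000, -0.5000, -0.5000).
q_1·c_2 = (-0.5000)·4 + (-0.5000)·4 + (-0.5000)·2 + (-0.5000)·1 = -5.5000.
u_2 = c_2 + 5.5000·q_1 = (1.2500, 1.2500, -0.7500, -1.7500).
‖u_2‖ = 2.5981, so q_2 = (0.4811, 0.4811, -0.2887, -0.6736).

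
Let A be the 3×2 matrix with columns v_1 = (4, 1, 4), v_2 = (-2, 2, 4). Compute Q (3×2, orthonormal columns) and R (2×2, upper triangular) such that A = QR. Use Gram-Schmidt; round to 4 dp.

Q = [[0.6963, -0.7014], [0.1741, 0.3706], [0.6963, 0.6088]], R = [[5.7446, 1.7408], [0.0000, 4.5793]]

v_1 = (4, 1, 4); ‖v_1‖ = 5.7446, so q_1 = (0.6963, 0.1741, 0.6963).
q_1·v_2 = 0.6963·(-2) + 0.1741·2 + 0.6963·4 = 1.7408.
u_2 = v_2 − 1.7408·q_1 = (-3.2121, 1.6970, 2.7879).
‖u_2‖ = 4.5793, so q_2 = (-0.7014, 0.3706, 0.6088).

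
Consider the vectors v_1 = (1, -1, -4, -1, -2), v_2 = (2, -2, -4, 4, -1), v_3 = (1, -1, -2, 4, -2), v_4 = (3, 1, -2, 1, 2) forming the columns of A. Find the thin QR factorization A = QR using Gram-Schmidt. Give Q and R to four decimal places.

v_1 = (1, -1, -4, -1, -2); ‖v_1‖ = 4.7958, so e_1 = (0.2085, -0.2085, -0.8341, -0.2085, -0.4170).
e_1·v_2 = 0.2085·2 + (-0.2085)·(-2) + (-0.8341)·(-4) + (-0.2085)·4 + (-0.4170)·(-1) = 3.7533.
u_2 = v_2 − 3.7533·e_1 = (1.2174, -1.2174, -0.8696, 4.7826, 0.5652).
‖u_2‖ = 5.1878, so e_2 = (0.2347, -0.2347, -0.1676, 0.9219, 0.1090).
e_1·v_3 = 0.2085·1 + (-0.2085)·(-1) + (-0.8341)·(-2) + (-0.2085)·4 + (-0.4170)·(-2) = 2.0851; e_2·v_3 = 0.2347·1 + (-0.2347)·(-1) + (-0.1676)·(-2) + 0.9219·4 + 0.1090·(-2) = 4.2743.
u_3 = v_3 − 2.0851·e_1 − 4.2743·e_2 = (-0.4378, 0.4378, 0.4556, 0.4943, -1.5961).
‖u_3‖ = 1.8393, so e_3 = (-0.2380, 0.2380, 0.2477, 0.2688, -0.8678).
e_1·v_4 = 0.2085·3 + (-0.2085)·1 + (-0.8341)·(-2) + (-0.2085)·1 + (-0.4170)·2 = 1.0426; e_2·v_4 = 0.2347·3 + (-0.2347)·1 + (-0.1676)·(-2) + 0.9219·1 + 0.1090·2 = 1.9444; e_3·v_4 = (-0.2380)·3 + 0.2380·1 + 0.2477·(-2) + 0.2688·1 + (-0.8678)·2 = -2.4383.
u_4 = v_4 − 1.0426·e_1 − 1.9444·e_2 + 2.4383·e_3 = (1.7459, 2.2541, -0.2006, 0.0802, 0.1070).
‖u_4‖ = 2.8613, so e_4 = (0.6102, 0.7878, -0.0701, 0.0280, 0.0374).

Q = [[0.2085, 0.2347, -0.2380, 0.6102], [-0.2085, -0.2347, 0.2380, 0.7878], [-0.8341, -0.1676, 0.2477, -0.0701], [-0.2085, 0.9219, 0.2688, 0.0280], [-0.4170, 0.1090, -0.8678, 0.0374]], R = [[4.7958, 3.7533, 2.0851, 1.0426], [0.0000, 5.1878, 4.2743, 1.9444], [0.0000, 0.0000, 1.8393, -2.4383], [0.0000, 0.0000, 0.0000, 2.8613]]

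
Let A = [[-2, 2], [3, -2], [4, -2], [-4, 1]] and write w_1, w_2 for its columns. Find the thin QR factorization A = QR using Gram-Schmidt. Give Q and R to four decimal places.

w_1 = (-2, 3, 4, -4); ‖w_1‖ = 6.7082, so q_1 = (-0.2981, 0.4472, 0.5963, -0.5963).
q_1·w_2 = (-0.2981)·2 + 0.4472·(-2) + 0.5963·(-2) + (-0.5963)·1 = -3.2796.
u_2 = w_2 + 3.2796·q_1 = (1.0222, -0.5333, -0.0444, -0.9556).
‖u_2‖ = 1.4981, so q_2 = (0.6823, -0.3560, -0.0297, -0.6378).

Q = [[-0.2981, 0.6823], [0.4472, -0.3560], [0.5963, -0.0297], [-0.5963, -0.6378]], R = [[6.7082, -3.2796], [0.0000, 1.4981]]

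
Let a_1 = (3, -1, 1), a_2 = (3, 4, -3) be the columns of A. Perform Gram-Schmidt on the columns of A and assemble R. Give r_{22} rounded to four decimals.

e_1 = a_1/‖a_1‖ = (3, -1, 1)/3.3166 = (0.9045, -0.3015, 0.3015).
r_{12} = e_1·a_2 = 0.6030.
u_2 = a_2 − 0.6030·e_1 = (2.4545, 4.1818, -3.1818).
r_{22} = ‖u_2‖ = 5.7997.

r_{22} = 5.7997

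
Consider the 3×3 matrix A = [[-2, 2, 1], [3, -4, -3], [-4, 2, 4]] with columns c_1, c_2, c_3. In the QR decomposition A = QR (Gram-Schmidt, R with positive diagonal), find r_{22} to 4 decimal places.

c_1 = (-2, 3, -4); ‖c_1‖ = 5.3852, so e_1 = (-0.3714, 0.5571, -0.7428).
e_1·c_2 = (-0.3714)·2 + 0.5571·(-4) + (-0.7428)·2 = -4.4567.
u_2 = c_2 + 4.4567·e_1 = (0.3448, -1.5172, -1.3103).
r_{22} = ‖u_2‖ = 2.0342.

r_{22} = 2.0342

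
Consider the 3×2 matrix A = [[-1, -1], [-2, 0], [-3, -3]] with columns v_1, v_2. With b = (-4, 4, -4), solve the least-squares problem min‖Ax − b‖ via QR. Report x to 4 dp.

x = (-2.0000, 3.6000)

v_1 = (-1, -2, -3); ‖v_1‖ = 3.7417, so e_1 = (-0.2673, -0.5345, -0.8018).
e_1·v_2 = (-0.2673)·(-1) + (-0.5345)·0 + (-0.8018)·(-3) = 2.6726.
u_2 = v_2 − 2.6726·e_1 = (-0.2857, 1.4286, -0.8571).
‖u_2‖ = 1.6903, so e_2 = (-0.1690, 0.8452, -0.5071).
Qᵀb = (2.1381, 6.0851).
Back-substitute: x_2 = 6.0851/1.6903 = 3.6000.
x_1 = (2.1381 − 2.6726·3.6000)/3.7417 = -2.0000.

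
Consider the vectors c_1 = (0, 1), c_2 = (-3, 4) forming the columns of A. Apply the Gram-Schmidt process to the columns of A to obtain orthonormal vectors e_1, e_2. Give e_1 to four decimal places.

e_1 = c_1/‖c_1‖ = (0, 1)/1.0000 = (0.0000, 1.0000).

e_1 = (0.0000, 1.0000)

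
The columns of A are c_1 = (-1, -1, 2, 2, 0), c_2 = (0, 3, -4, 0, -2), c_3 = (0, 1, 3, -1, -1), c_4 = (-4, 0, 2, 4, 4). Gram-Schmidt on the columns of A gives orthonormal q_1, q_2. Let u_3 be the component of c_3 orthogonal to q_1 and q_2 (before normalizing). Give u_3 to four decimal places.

u_3 = (0.0592, 1.7160, 2.0059, -1.1183, -1.4379)

c_1 = (-1, -1, 2, 2, 0); ‖c_1‖ = 3.1623, so q_1 = (-0.3162, -0.3162, 0.6325, 0.6325, 0.0000).
q_1·c_2 = (-0.3162)·0 + (-0.3162)·3 + 0.6325·(-4) + 0.6325·0 + 0.0000·(-2) = -3.4785.
u_2 = c_2 + 3.4785·q_1 = (-1.1000, 1.9000, -1.8000, 2.2000, -2.0000).
‖u_2‖ = 4.1110, so q_2 = (-0.2676, 0.4622, -0.4379, 0.5352, -0.4865).
q_1·c_3 = (-0.3162)·0 + (-0.3162)·1 + 0.6325·3 + 0.6325·(-1) + 0.0000·(-1) = 0.9487; q_2·c_3 = (-0.2676)·0 + 0.4622·1 + (-0.4379)·3 + 0.5352·(-1) + (-0.4865)·(-1) = -0.9000.
u_3 = c_3 − 0.9487·q_1 + 0.9000·q_2 = (0.0592, 1.7160, 2.0059, -1.1183, -1.4379).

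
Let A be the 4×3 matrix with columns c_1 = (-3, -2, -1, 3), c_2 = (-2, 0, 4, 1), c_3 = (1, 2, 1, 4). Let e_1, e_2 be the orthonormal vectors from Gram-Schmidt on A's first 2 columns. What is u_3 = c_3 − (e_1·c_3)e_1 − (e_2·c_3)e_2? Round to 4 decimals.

u_3 = (1.8690, 2.2358, 0.0873, 3.3886)

e_1 = c_1/‖c_1‖ = (-3, -2, -1, 3)/4.7958 = (-0.6255, -0.4170, -0.2085, 0.6255).
r_{12} = e_1·c_2 = 1.0426.
u_2 = c_2 − 1.0426·e_1 = (-1.3478, 0.4348, 4.2174, 0.3478).
‖u_2‖ = 4.4624, so e_2 = (-0.3020, 0.0974, 0.9451, 0.0779).
r_{13} = e_1·c_3 = 0.8341; r_{23} = e_2·c_3 = 1.1497.
u_3 = c_3 − 0.8341·e_1 − 1.1497·e_2 = (1.8690, 2.2358, 0.0873, 3.3886).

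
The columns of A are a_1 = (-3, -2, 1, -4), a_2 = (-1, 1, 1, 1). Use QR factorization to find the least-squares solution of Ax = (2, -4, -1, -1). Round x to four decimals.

e_1 = a_1/‖a_1‖ = (-3, -2, 1, -4)/5.4772 = (-0.5477, -0.3651, 0.1826, -0.7303).
r_{12} = e_1·a_2 = -0.3651.
u_2 = a_2 + 0.3651·e_1 = (-1.2000, 0.8667, 1.0667, 0.7333).
‖u_2‖ = 1.9664, so e_2 = (-0.6103, 0.4407, 0.5425, 0.3729).
Qᵀb = (0.9129, -3.8989).
Back-substitute: x_2 = -3.8989/1.9664 = -1.9828.
x_1 = (0.9129 + 0.3651·(-1.9828))/5.4772 = 0.0345.

x = (0.0345, -1.9828)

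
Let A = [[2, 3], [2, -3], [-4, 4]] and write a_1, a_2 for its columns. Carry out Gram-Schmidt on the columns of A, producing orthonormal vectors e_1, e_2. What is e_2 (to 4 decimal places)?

a_1 = (2, 2, -4); ‖a_1‖ = 4.8990, so e_1 = (0.4082, 0.4082, -0.8165).
e_1·a_2 = 0.4082·3 + 0.4082·(-3) + (-0.8165)·4 = -3.2660.
u_2 = a_2 + 3.2660·e_1 = (4.3333, -1.6667, 1.3333).
‖u_2‖ = 4.8305, so e_2 = (0.8971, -0.3450, 0.2760).

e_2 = (0.8971, -0.3450, 0.2760)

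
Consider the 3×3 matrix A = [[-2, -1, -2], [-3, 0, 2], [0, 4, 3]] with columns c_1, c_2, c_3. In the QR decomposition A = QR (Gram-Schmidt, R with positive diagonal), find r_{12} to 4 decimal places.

c_1 = (-2, -3, 0); ‖c_1‖ = 3.6056, so q_1 = (-0.5547, -0.8321, 0.0000).
r_{12} = q_1·c_2 = 0.5547.

r_{12} = 0.5547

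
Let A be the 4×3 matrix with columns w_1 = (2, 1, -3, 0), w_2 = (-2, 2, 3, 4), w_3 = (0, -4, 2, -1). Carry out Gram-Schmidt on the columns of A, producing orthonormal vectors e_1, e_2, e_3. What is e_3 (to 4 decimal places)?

e_1 = w_1/‖w_1‖ = (2, 1, -3, 0)/3.7417 = (0.5345, 0.2673, -0.8018, 0.0000).
r_{12} = e_1·w_2 = -2.9399.
u_2 = w_2 + 2.9399·e_1 = (-0.4286, 2.7857, 0.6429, 4.0000).
‖u_2‖ = 4.9353, so e_2 = (-0.0868, 0.5644, 0.1303, 0.8105).
r_{13} = e_1·w_3 = -2.6726; r_{23} = e_2·w_3 = -2.8078.
u_3 = w_3 + 2.6726·e_1 + 2.8078·e_2 = (1.1848, -1.7009, 0.2229, 1.2757).
‖u_3‖ = 2.4441, so e_3 = (0.4847, -0.6959, 0.0912, 0.5219).

e_3 = (0.4847, -0.6959, 0.0912, 0.5219)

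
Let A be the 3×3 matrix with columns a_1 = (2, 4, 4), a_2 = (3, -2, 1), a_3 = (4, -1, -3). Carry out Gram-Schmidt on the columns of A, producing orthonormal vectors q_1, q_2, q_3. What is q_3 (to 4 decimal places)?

a_1 = (2, 4, 4); ‖a_1‖ = 6.0000, so q_1 = (0.3333, 0.6667, 0.6667).
q_1·a_2 = 0.3333·3 + 0.6667·(-2) + 0.6667·1 = 0.3333.
u_2 = a_2 − 0.3333·q_1 = (2.8889, -2.2222, 0.7778).
‖u_2‖ = 3.7268, so q_2 = (0.7752, -0.5963, 0.2087).
q_1·a_3 = 0.3333·4 + 0.6667·(-1) + 0.6667·(-3) = -1.3333; q_2·a_3 = 0.7752·4 + (-0.5963)·(-1) + 0.2087·(-3) = 3.0709.
u_3 = a_3 + 1.3333·q_1 − 3.0709·q_2 = (2.0640, 1.7200, -2.7520).
‖u_3‖ = 3.8460, so q_3 = (0.5367, 0.4472, -0.7155).

q_3 = (0.5367, 0.4472, -0.7155)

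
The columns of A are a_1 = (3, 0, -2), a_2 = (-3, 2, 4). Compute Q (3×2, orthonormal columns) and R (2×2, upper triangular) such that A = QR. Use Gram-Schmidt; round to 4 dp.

Q = [[0.8321, 0.3548], [0.0000, 0.7687], [-0.5547, 0.5322]], R = [[3.6056, -4.7150], [0.0000, 2.6018]]

e_1 = a_1/‖a_1‖ = (3, 0, -2)/3.6056 = (0.8321, 0.0000, -0.5547).
r_{12} = e_1·a_2 = -4.7150.
u_2 = a_2 + 4.7150·e_1 = (0.9231, 2.0000, 1.3846).
‖u_2‖ = 2.6018, so e_2 = (0.3548, 0.7687, 0.5322).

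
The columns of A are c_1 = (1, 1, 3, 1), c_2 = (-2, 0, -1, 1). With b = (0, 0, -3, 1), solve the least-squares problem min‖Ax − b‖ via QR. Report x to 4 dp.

x = (-0.5714, 0.2857)

q_1 = c_1/‖c_1‖ = (1, 1, 3, 1)/3.4641 = (0.2887, 0.2887, 0.8660, 0.2887).
r_{12} = q_1·c_2 = -1.1547.
u_2 = c_2 + 1.1547·q_1 = (-1.6667, 0.3333, 0.0000, 1.3333).
‖u_2‖ = 2.1602, so q_2 = (-0.7715, 0.1543, 0.0000, 0.6172).
Qᵀb = (-2.3094, 0.6172).
Back-substitute: x_2 = 0.6172/2.1602 = 0.2857.
x_1 = (-2.3094 + 1.1547·0.2857)/3.4641 = -0.5714.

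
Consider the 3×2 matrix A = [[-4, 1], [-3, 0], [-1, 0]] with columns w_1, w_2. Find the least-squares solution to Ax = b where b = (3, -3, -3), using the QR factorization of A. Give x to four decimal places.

w_1 = (-4, -3, -1); ‖w_1‖ = 5.0990, so q_1 = (-0.7845, -0.5883, -0.1961).
q_1·w_2 = (-0.7845)·1 + (-0.5883)·0 + (-0.1961)·0 = -0.7845.
u_2 = w_2 + 0.7845·q_1 = (0.3846, -0.4615, -0.1538).
‖u_2‖ = 0.6202, so q_2 = (0.6202, -0.7442, -0.2481).
Qᵀb = (0.0000, 4.8374).
Back-substitute: x_2 = 4.8374/0.6202 = 7.8000.
x_1 = (0.0000 + 0.7845·7.8000)/5.0990 = 1.2000.

x = (1.2000, 7.8000)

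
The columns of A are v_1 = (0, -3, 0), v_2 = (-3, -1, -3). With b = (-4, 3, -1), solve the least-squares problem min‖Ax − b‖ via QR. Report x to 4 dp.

x = (-1.2778, 0.8333)

v_1 = (0, -3, 0); ‖v_1‖ = 3.0000, so e_1 = (0.0000, -1.0000, 0.0000).
e_1·v_2 = 0.0000·(-3) + (-1.0000)·(-1) + 0.0000·(-3) = 1.0000.
u_2 = v_2 − 1.0000·e_1 = (-3.0000, 0.0000, -3.0000).
‖u_2‖ = 4.2426, so e_2 = (-0.7071, 0.0000, -0.7071).
Qᵀb = (-3.0000, 3.5355).
Back-substitute: x_2 = 3.5355/4.2426 = 0.8333.
x_1 = (-3.0000 − 1.0000·0.8333)/3.0000 = -1.2778.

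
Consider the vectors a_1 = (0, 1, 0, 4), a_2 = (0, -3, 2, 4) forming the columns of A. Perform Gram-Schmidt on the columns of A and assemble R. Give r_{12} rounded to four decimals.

a_1 = (0, 1, 0, 4); ‖a_1‖ = 4.1231, so q_1 = (0.0000, 0.2425, 0.0000, 0.9701).
r_{12} = q_1·a_2 = 3.1530.

r_{12} = 3.1530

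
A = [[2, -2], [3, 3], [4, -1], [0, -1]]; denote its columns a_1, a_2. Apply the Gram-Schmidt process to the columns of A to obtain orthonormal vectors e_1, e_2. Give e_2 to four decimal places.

e_1 = a_1/‖a_1‖ = (2, 3, 4, 0)/5.3852 = (0.3714, 0.5571, 0.7428, 0.0000).
r_{12} = e_1·a_2 = 0.1857.
u_2 = a_2 − 0.1857·e_1 = (-2.0690, 2.8966, -1.1379, -1.0000).
‖u_2‖ = 3.8685, so e_2 = (-0.5348, 0.7487, -0.2942, -0.2585).

e_2 = (-0.5348, 0.7487, -0.2942, -0.2585)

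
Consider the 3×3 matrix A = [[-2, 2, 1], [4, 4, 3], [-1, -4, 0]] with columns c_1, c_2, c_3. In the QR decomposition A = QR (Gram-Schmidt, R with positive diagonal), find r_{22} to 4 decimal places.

c_1 = (-2, 4, -1); ‖c_1‖ = 4.5826, so e_1 = (-0.4364, 0.8729, -0.2182).
e_1·c_2 = (-0.4364)·2 + 0.8729·4 + (-0.2182)·(-4) = 3.4915.
u_2 = c_2 − 3.4915·e_1 = (3.5238, 0.9524, -3.2381).
r_{22} = ‖u_2‖ = 4.8795.

r_{22} = 4.8795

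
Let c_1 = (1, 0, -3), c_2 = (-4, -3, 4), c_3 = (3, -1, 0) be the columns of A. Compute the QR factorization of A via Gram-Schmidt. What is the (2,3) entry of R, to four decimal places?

e_1 = c_1/‖c_1‖ = (1, 0, -3)/3.1623 = (0.3162, 0.0000, -0.9487).
r_{12} = e_1·c_2 = -5.0596.
u_2 = c_2 + 5.0596·e_1 = (-2.4000, -3.0000, -0.8000).
‖u_2‖ = 3.9243, so e_2 = (-0.6116, -0.7645, -0.2039).
r_{23} = e_2·c_3 = -1.0703.

r_{23} = -1.0703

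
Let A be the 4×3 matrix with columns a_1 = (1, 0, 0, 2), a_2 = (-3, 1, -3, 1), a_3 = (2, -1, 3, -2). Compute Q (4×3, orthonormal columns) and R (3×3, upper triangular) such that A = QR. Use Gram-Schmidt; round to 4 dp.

a_1 = (1, 0, 0, 2); ‖a_1‖ = 2.2361, so q_1 = (0.4472, 0.0000, 0.0000, 0.8944).
q_1·a_2 = 0.4472·(-3) + 0.0000·1 + 0.0000·(-3) + 0.8944·1 = -0.4472.
u_2 = a_2 + 0.4472·q_1 = (-2.8000, 1.0000, -3.0000, 1.4000).
‖u_2‖ = 4.4497, so q_2 = (-0.6293, 0.2247, -0.6742, 0.3146).
q_1·a_3 = 0.4472·2 + 0.0000·(-1) + 0.0000·3 + 0.8944·(-2) = -0.8944; q_2·a_3 = (-0.6293)·2 + 0.2247·(-1) + (-0.6742)·3 + 0.3146·(-2) = -4.1351.
u_3 = a_3 + 0.8944·q_1 + 4.1351·q_2 = (-0.2020, -0.0707, 0.2121, 0.1010).
‖u_3‖ = 0.3178, so q_3 = (-0.6356, -0.2225, 0.6674, 0.3178).

Q = [[0.4472, -0.6293, -0.6356], [0.0000, 0.2247, -0.2225], [0.0000, -0.6742, 0.6674], [0.8944, 0.3146, 0.3178]], R = [[2.2361, -0.4472, -0.8944], [0.0000, 4.4497, -4.1351], [0.0000, 0.0000, 0.3178]]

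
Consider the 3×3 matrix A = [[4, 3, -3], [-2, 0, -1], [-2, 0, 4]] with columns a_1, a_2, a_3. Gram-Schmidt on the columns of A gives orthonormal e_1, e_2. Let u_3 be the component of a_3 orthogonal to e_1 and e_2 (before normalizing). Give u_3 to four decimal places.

u_3 = (0.0000, -2.5000, 2.5000)

a_1 = (4, -2, -2); ‖a_1‖ = 4.8990, so e_1 = (0.8165, -0.4082, -0.4082).
e_1·a_2 = 0.8165·3 + (-0.4082)·0 + (-0.4082)·0 = 2.4495.
u_2 = a_2 − 2.4495·e_1 = (1.0000, 1.0000, 1.0000).
‖u_2‖ = 1.7321, so e_2 = (0.5774, 0.5774, 0.5774).
e_1·a_3 = 0.8165·(-3) + (-0.4082)·(-1) + (-0.4082)·4 = -3.6742; e_2·a_3 = 0.5774·(-3) + 0.5774·(-1) + 0.5774·4 = 0.0000.
u_3 = a_3 + 3.6742·e_1 − 0.0000·e_2 = (0.0000, -2.5000, 2.5000).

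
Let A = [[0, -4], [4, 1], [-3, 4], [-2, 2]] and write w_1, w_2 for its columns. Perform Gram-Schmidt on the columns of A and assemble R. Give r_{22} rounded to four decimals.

r_{22} = 5.6599

w_1 = (0, 4, -3, -2); ‖w_1‖ = 5.3852, so e_1 = (0.0000, 0.7428, -0.5571, -0.3714).
e_1·w_2 = 0.0000·(-4) + 0.7428·1 + (-0.5571)·4 + (-0.3714)·2 = -2.2283.
u_2 = w_2 + 2.2283·e_1 = (-4.0000, 2.6552, 2.7586, 1.1724).
r_{22} = ‖u_2‖ = 5.6599.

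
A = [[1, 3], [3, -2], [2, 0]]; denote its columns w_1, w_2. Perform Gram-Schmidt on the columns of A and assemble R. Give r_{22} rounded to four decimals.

w_1 = (1, 3, 2); ‖w_1‖ = 3.7417, so q_1 = (0.2673, 0.8018, 0.5345).
q_1·w_2 = 0.2673·3 + 0.8018·(-2) + 0.5345·0 = -0.8018.
u_2 = w_2 + 0.8018·q_1 = (3.2143, -1.3571, 0.4286).
r_{22} = ‖u_2‖ = 3.5153.

r_{22} = 3.5153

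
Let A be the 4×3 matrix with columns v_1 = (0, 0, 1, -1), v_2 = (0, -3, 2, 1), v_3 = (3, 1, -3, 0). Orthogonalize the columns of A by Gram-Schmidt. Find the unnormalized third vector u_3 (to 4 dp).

v_1 = (0, 0, 1, -1); ‖v_1‖ = 1.4142, so e_1 = (0.0000, 0.0000, 0.7071, -0.7071).
e_1·v_2 = 0.0000·0 + 0.0000·(-3) + 0.7071·2 + (-0.7071)·1 = 0.7071.
u_2 = v_2 − 0.7071·e_1 = (0.0000, -3.0000, 1.5000, 1.5000).
‖u_2‖ = 3.6742, so e_2 = (0.0000, -0.8165, 0.4082, 0.4082).
e_1·v_3 = 0.0000·3 + 0.0000·1 + 0.7071·(-3) + (-0.7071)·0 = -2.1213; e_2·v_3 = 0.0000·3 + (-0.8165)·1 + 0.4082·(-3) + 0.4082·0 = -2.0412.
u_3 = v_3 + 2.1213·e_1 + 2.0412·e_2 = (3.0000, -0.6667, -0.6667, -0.6667).

u_3 = (3.0000, -0.6667, -0.6667, -0.6667)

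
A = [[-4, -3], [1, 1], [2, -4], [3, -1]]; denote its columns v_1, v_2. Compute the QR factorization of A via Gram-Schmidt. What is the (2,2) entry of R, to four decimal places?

r_{22} = 5.1833

v_1 = (-4, 1, 2, 3); ‖v_1‖ = 5.4772, so q_1 = (-0.7303, 0.1826, 0.3651, 0.5477).
q_1·v_2 = (-0.7303)·(-3) + 0.1826·1 + 0.3651·(-4) + 0.5477·(-1) = 0.3651.
u_2 = v_2 − 0.3651·q_1 = (-2.7333, 0.9333, -4.1333, -1.2000).
r_{22} = ‖u_2‖ = 5.1833.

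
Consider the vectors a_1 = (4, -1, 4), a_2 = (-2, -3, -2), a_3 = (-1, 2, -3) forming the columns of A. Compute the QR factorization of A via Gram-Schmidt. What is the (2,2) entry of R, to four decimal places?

r_{22} = 3.4466

a_1 = (4, -1, 4); ‖a_1‖ = 5.7446, so e_1 = (0.6963, -0.1741, 0.6963).
e_1·a_2 = 0.6963·(-2) + (-0.1741)·(-3) + 0.6963·(-2) = -2.2630.
u_2 = a_2 + 2.2630·e_1 = (-0.4242, -3.3939, -0.4242).
r_{22} = ‖u_2‖ = 3.4466.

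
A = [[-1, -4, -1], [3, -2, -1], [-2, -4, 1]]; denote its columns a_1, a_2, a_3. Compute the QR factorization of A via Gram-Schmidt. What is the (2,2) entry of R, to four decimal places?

q_1 = a_1/‖a_1‖ = (-1, 3, -2)/3.7417 = (-0.2673, 0.8018, -0.5345).
r_{12} = q_1·a_2 = 1.6036.
u_2 = a_2 − 1.6036·q_1 = (-3.5714, -3.2857, -3.1429).
r_{22} = ‖u_2‖ = 5.7817.

r_{22} = 5.7817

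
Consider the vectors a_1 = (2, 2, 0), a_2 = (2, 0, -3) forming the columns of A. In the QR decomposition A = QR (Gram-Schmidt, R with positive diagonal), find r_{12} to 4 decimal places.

a_1 = (2, 2, 0); ‖a_1‖ = 2.8284, so q_1 = (0.7071, 0.7071, 0.0000).
r_{12} = q_1·a_2 = 1.4142.

r_{12} = 1.4142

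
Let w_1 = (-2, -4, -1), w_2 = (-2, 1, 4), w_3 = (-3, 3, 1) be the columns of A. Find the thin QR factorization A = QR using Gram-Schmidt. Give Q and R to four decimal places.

Q = [[-0.4364, -0.5293, -0.7276], [-0.8729, 0.0529, 0.4851], [-0.2182, 0.8468, -0.4851]], R = [[4.5826, -0.8729, -1.5275], [0.0000, 4.4987, 2.5934], [0.0000, 0.0000, 3.1530]]

q_1 = w_1/‖w_1‖ = (-2, -4, -1)/4.5826 = (-0.4364, -0.8729, -0.2182).
r_{12} = q_1·w_2 = -0.8729.
u_2 = w_2 + 0.8729·q_1 = (-2.3810, 0.2381, 3.8095).
‖u_2‖ = 4.4987, so q_2 = (-0.5293, 0.0529, 0.8468).
r_{13} = q_1·w_3 = -1.5275; r_{23} = q_2·w_3 = 2.5934.
u_3 = w_3 + 1.5275·q_1 − 2.5934·q_2 = (-2.2941, 1.5294, -1.5294).
‖u_3‖ = 3.1530, so q_3 = (-0.7276, 0.4851, -0.4851).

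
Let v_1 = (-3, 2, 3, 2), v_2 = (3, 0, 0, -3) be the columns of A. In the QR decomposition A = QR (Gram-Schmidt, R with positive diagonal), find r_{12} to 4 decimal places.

v_1 = (-3, 2, 3, 2); ‖v_1‖ = 5.0990, so e_1 = (-0.5883, 0.3922, 0.5883, 0.3922).
r_{12} = e_1·v_2 = -2.9417.

r_{12} = -2.9417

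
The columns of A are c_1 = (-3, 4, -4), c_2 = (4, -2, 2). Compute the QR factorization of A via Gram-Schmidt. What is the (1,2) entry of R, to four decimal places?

e_1 = c_1/‖c_1‖ = (-3, 4, -4)/6.4031 = (-0.4685, 0.6247, -0.6247).
r_{12} = e_1·c_2 = -4.3729.

r_{12} = -4.3729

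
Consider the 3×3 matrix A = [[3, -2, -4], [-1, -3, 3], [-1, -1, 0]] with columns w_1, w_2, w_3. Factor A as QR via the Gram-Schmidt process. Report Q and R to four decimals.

w_1 = (3, -1, -1); ‖w_1‖ = 3.3166, so e_1 = (0.9045, -0.3015, -0.3015).
e_1·w_2 = 0.9045·(-2) + (-0.3015)·(-3) + (-0.3015)·(-1) = -0.6030.
u_2 = w_2 + 0.6030·e_1 = (-1.4545, -3.1818, -1.1818).
‖u_2‖ = 3.6927, so e_2 = (-0.3939, -0.8616, -0.3200).
e_1·w_3 = 0.9045·(-4) + (-0.3015)·3 + (-0.3015)·0 = -4.5227; e_2·w_3 = (-0.3939)·(-4) + (-0.8616)·3 + (-0.3200)·0 = -1.0094.
u_3 = w_3 + 4.5227·e_1 + 1.0094·e_2 = (-0.3067, 0.7667, -1.6867).
‖u_3‖ = 1.8779, so e_3 = (-0.1633, 0.4082, -0.8981).

Q = [[0.9045, -0.3939, -0.1633], [-0.3015, -0.8616, 0.4082], [-0.3015, -0.3200, -0.8981]], R = [[3.3166, -0.6030, -4.5227], [0.0000, 3.6927, -1.0094], [0.0000, 0.0000, 1.8779]]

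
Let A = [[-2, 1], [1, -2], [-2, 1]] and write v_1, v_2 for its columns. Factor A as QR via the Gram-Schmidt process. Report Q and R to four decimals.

Q = [[-0.6667, -0.2357], [0.3333, -0.9428], [-0.6667, -0.2357]], R = [[3.0000, -2.0000], [0.0000, 1.4142]]

v_1 = (-2, 1, -2); ‖v_1‖ = 3.0000, so q_1 = (-0.6667, 0.3333, -0.6667).
q_1·v_2 = (-0.6667)·1 + 0.3333·(-2) + (-0.6667)·1 = -2.0000.
u_2 = v_2 + 2.0000·q_1 = (-0.3333, -1.3333, -0.3333).
‖u_2‖ = 1.4142, so q_2 = (-0.2357, -0.9428, -0.2357).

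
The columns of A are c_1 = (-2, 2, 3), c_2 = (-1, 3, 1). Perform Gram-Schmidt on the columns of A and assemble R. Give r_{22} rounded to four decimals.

r_{22} = 1.9704

c_1 = (-2, 2, 3); ‖c_1‖ = 4.1231, so e_1 = (-0.4851, 0.4851, 0.7276).
e_1·c_2 = (-0.4851)·(-1) + 0.4851·3 + 0.7276·1 = 2.6679.
u_2 = c_2 − 2.6679·e_1 = (0.2941, 1.7059, -0.9412).
r_{22} = ‖u_2‖ = 1.9704.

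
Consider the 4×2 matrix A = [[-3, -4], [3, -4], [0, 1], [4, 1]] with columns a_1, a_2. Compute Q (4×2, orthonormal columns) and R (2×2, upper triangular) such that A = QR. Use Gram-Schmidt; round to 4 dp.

Q = [[-0.5145, -0.6298], [0.5145, -0.7517], [0.0000, 0.1727], [0.6860, 0.0914]], R = [[5.8310, 0.6860], [0.0000, 5.7905]]

q_1 = a_1/‖a_1‖ = (-3, 3, 0, 4)/5.8310 = (-0.5145, 0.5145, 0.0000, 0.6860).
r_{12} = q_1·a_2 = 0.6860.
u_2 = a_2 − 0.6860·q_1 = (-3.6471, -4.3529, 1.0000, 0.5294).
‖u_2‖ = 5.7905, so q_2 = (-0.6298, -0.7517, 0.1727, 0.0914).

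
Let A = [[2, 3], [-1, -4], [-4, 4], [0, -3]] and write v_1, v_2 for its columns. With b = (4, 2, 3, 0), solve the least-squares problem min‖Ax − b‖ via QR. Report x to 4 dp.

v_1 = (2, -1, -4, 0); ‖v_1‖ = 4.5826, so e_1 = (0.4364, -0.2182, -0.8729, 0.0000).
e_1·v_2 = 0.4364·3 + (-0.2182)·(-4) + (-0.8729)·4 + 0.0000·(-3) = -1.3093.
u_2 = v_2 + 1.3093·e_1 = (3.5714, -4.2857, 2.8571, -3.0000).
‖u_2‖ = 6.9488, so e_2 = (0.5140, -0.6168, 0.4112, -0.4317).
Qᵀb = (-1.3093, 2.0559).
Back-substitute: x_2 = 2.0559/6.9488 = 0.2959.
x_1 = (-1.3093 + 1.3093·0.2959)/4.5826 = -0.2012.

x = (-0.2012, 0.2959)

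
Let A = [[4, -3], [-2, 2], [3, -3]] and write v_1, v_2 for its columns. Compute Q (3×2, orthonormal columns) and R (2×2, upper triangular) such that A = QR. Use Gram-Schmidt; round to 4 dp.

v_1 = (4, -2, 3); ‖v_1‖ = 5.3852, so e_1 = (0.7428, -0.3714, 0.5571).
e_1·v_2 = 0.7428·(-3) + (-0.3714)·2 + 0.5571·(-3) = -4.6424.
u_2 = v_2 + 4.6424·e_1 = (0.4483, 0.2759, -0.4138).
‖u_2‖ = 0.6695, so e_2 = (0.6695, 0.4120, -0.6180).

Q = [[0.7428, 0.6695], [-0.3714, 0.4120], [0.5571, -0.6180]], R = [[5.3852, -4.6424], [0.0000, 0.6695]]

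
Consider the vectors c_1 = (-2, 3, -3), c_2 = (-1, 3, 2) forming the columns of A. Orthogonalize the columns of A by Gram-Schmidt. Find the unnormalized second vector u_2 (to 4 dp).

u_2 = (-0.5455, 2.3182, 2.6818)

e_1 = c_1/‖c_1‖ = (-2, 3, -3)/4.6904 = (-0.4264, 0.6396, -0.6396).
r_{12} = e_1·c_2 = 1.0660.
u_2 = c_2 − 1.0660·e_1 = (-0.5455, 2.3182, 2.6818).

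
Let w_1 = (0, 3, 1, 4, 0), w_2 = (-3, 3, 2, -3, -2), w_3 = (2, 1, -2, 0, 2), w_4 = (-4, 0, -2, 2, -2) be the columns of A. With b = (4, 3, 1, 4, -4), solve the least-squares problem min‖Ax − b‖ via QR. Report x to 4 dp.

q_1 = w_1/‖w_1‖ = (0, 3, 1, 4, 0)/5.0990 = (0.0000, 0.5883, 0.1961, 0.7845, 0.0000).
r_{12} = q_1·w_2 = -0.1961.
u_2 = w_2 + 0.1961·q_1 = (-3.0000, 3.1154, 2.0385, -2.8462, -2.0000).
‖u_2‖ = 5.9128, so q_2 = (-0.5074, 0.5269, 0.3448, -0.4814, -0.3382).
r_{13} = q_1·w_3 = 0.1961; r_{23} = q_2·w_3 = -1.8539.
u_3 = w_3 − 0.1961·q_1 + 1.8539·q_2 = (1.0594, 1.8614, -1.3993, -1.0462, 1.3729).
‖u_3‖ = 3.0862, so q_3 = (0.3433, 0.6031, -0.4534, -0.3390, 0.4449).
r_{14} = q_1·w_4 = 1.1767; r_{24} = q_2·w_4 = 1.0538; r_{34} = q_3·w_4 = -2.0340.
u_4 = w_4 − 1.1767·q_1 − 1.0538·q_2 + 2.0340·q_3 = (-2.7672, -0.0208, -3.5163, 0.8947, -0.7387).
‖u_4‖ = 4.6226, so q_4 = (-0.5986, -0.0045, -0.7607, 0.1935, -0.1598).
Qᵀb = (5.0990, -0.6765, -0.4064, -1.7552).
Back-substitute: x_4 = -1.7552/4.6226 = -0.3797.
x_3 = (-0.4064 + 2.0340·(-0.3797))/3.0862 = -0.3819.
x_2 = (-0.6765 + 1.8539·(-0.3819) − 1.0538·(-0.3797))/5.9128 = -0.1665.
x_1 = (5.0990 + 0.1961·(-0.1665) − 0.1961·(-0.3819) − 1.1767·(-0.3797))/5.0990 = 1.0959.

x = (1.0959, -0.1665, -0.3819, -0.3797)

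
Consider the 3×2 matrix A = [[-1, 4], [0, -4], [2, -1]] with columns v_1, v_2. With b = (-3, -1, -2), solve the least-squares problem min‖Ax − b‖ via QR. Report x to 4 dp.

v_1 = (-1, 0, 2); ‖v_1‖ = 2.2361, so q_1 = (-0.4472, 0.0000, 0.8944).
q_1·v_2 = (-0.4472)·4 + 0.0000·(-4) + 0.8944·(-1) = -2.6833.
u_2 = v_2 + 2.6833·q_1 = (2.8000, -4.0000, 1.4000).
‖u_2‖ = 5.0794, so q_2 = (0.5512, -0.7875, 0.2756).
Qᵀb = (-0.4472, -1.4175).
Back-substitute: x_2 = -1.4175/5.0794 = -0.2791.
x_1 = (-0.4472 + 2.6833·(-0.2791))/2.2361 = -0.5349.

x = (-0.5349, -0.2791)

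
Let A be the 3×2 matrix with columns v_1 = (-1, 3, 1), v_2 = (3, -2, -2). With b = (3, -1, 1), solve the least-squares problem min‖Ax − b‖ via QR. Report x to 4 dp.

x = (0.2121, 0.6667)

e_1 = v_1/‖v_1‖ = (-1, 3, 1)/3.3166 = (-0.3015, 0.9045, 0.3015).
r_{12} = e_1·v_2 = -3.3166.
u_2 = v_2 + 3.3166·e_1 = (2.0000, 1.0000, -1.0000).
‖u_2‖ = 2.4495, so e_2 = (0.8165, 0.4082, -0.4082).
Qᵀb = (-1.5076, 1.6330).
Back-substitute: x_2 = 1.6330/2.4495 = 0.6667.
x_1 = (-1.5076 + 3.3166·0.6667)/3.3166 = 0.2121.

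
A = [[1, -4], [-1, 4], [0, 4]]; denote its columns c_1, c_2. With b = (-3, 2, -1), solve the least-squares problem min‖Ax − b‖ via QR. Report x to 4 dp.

c_1 = (1, -1, 0); ‖c_1‖ = 1.4142, so e_1 = (0.7071, -0.7071, 0.0000).
e_1·c_2 = 0.7071·(-4) + (-0.7071)·4 + 0.0000·4 = -5.6569.
u_2 = c_2 + 5.6569·e_1 = (0.0000, 0.0000, 4.0000).
‖u_2‖ = 4.0000, so e_2 = (0.0000, 0.0000, 1.0000).
Qᵀb = (-3.5355, -1.0000).
Back-substitute: x_2 = -1.0000/4.0000 = -0.2500.
x_1 = (-3.5355 + 5.6569·(-0.2500))/1.4142 = -3.5000.

x = (-3.5000, -0.2500)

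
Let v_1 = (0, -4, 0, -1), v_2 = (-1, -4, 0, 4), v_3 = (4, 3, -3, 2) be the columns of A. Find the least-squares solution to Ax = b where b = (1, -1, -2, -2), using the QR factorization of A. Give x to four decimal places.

x = (0.9071, -0.4017, 0.3286)

v_1 = (0, -4, 0, -1); ‖v_1‖ = 4.1231, so e_1 = (0.0000, -0.9701, 0.0000, -0.2425).
e_1·v_2 = 0.0000·(-1) + (-0.9701)·(-4) + 0.0000·0 + (-0.2425)·4 = 2.9104.
u_2 = v_2 − 2.9104·e_1 = (-1.0000, -1.1765, 0.0000, 4.7059).
‖u_2‖ = 4.9527, so e_2 = (-0.2019, -0.2375, 0.0000, 0.9502).
e_1·v_3 = 0.0000·4 + (-0.9701)·3 + 0.0000·(-3) + (-0.2425)·2 = -3.3955; e_2·v_3 = (-0.2019)·4 + (-0.2375)·3 + 0.0000·(-3) + 0.9502·2 = 0.3801.
u_3 = v_3 + 3.3955·e_1 − 0.3801·e_2 = (4.0767, -0.2038, -3.0000, 0.8153).
‖u_3‖ = 5.1309, so e_3 = (0.7945, -0.0397, -0.5847, 0.1589).
Qᵀb = (1.4552, -1.8647, 1.6858).
Back-substitute: x_3 = 1.6858/5.1309 = 0.3286.
x_2 = (-1.8647 − 0.3801·0.3286)/4.9527 = -0.4017.
x_1 = (1.4552 − 2.9104·(-0.4017) + 3.3955·0.3286)/4.1231 = 0.9071.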